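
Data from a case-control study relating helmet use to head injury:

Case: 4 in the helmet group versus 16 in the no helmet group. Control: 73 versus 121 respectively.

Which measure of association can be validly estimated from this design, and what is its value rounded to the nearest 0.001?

From the description: a = 4, b = 73, c = 16, d = 121.
This is a case-control study: participants were sampled on outcome status, so risks in the source population cannot be estimated directly — relative risk is not valid here. The odds ratio is the appropriate measure.
OR = (a·d)/(b·c) = (4 × 121) / (73 × 16) = 484 / 1168 = 0.41438

0.414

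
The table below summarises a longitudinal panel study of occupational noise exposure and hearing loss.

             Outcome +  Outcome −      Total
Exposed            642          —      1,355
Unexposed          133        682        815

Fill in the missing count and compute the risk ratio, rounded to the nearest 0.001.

2.903

The missing cell is in the exposed row: 1355 − 642 = 713.
So a = 642, b = 713, c = 133, d = 682.
RR = [a/(a+b)] / [c/(c+d)] = (642/1355) / (133/815) = 0.47380/0.16319 = 2.90337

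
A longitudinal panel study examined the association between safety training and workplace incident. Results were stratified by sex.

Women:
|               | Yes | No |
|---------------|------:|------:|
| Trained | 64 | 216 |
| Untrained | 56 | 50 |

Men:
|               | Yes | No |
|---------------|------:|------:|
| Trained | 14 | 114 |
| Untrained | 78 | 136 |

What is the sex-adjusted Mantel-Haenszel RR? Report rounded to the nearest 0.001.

RR_MH = Σ(aᵢ·n₀ᵢ/nᵢ) / Σ(cᵢ·n₁ᵢ/nᵢ), with n₁ᵢ = aᵢ+bᵢ (exposed), n₀ᵢ = cᵢ+dᵢ (unexposed), nᵢ = n₁ᵢ+n₀ᵢ.
Stratum 1 (Women): n₁ = 280, n₀ = 106, n = 386; a·n₀/n = 64·106/386 = 17.5751; c·n₁/n = 56·280/386 = 40.6218
Stratum 2 (Men): n₁ = 128, n₀ = 214, n = 342; a·n₀/n = 14·214/342 = 8.7602; c·n₁/n = 78·128/342 = 29.1930
RR_MH = (17.5751 + 8.7602) / (40.6218 + 29.1930) = 26.3354 / 69.8147 = 0.37722

0.377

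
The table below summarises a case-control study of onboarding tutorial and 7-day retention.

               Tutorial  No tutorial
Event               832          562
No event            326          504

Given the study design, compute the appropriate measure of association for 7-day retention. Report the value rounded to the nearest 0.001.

Reading the table with exposure as columns: a = 832 (Tutorial, case), b = 326 (Tutorial, non-case), c = 562 (No tutorial, case), d = 504.
This is a case-control study: participants were sampled on outcome status, so risks in the source population cannot be estimated directly — relative risk is not valid here. The odds ratio is the appropriate measure.
OR = (a·d)/(b·c) = (832 × 504) / (326 × 562) = 419328 / 183212 = 2.28876

2.289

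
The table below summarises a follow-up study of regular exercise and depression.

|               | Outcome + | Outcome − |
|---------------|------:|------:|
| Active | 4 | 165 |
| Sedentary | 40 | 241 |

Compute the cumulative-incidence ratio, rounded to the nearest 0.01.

Cells: a = 4, b = 165, c = 40, d = 241.
Risk in exposed = 4/169 = 0.02367; risk in unexposed = 40/281 = 0.14235.
RR = 0.02367 / 0.14235 = 0.16627
The risk is 83% lower among the exposed than among the unexposed.

0.17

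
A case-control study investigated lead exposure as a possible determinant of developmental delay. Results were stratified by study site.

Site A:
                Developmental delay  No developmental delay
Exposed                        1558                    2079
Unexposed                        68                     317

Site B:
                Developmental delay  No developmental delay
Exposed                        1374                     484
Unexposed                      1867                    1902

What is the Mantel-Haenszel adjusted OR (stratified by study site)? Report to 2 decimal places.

3.00

OR_MH = Σ(aᵢdᵢ/nᵢ) / Σ(bᵢcᵢ/nᵢ), where nᵢ is the stratum total.
Stratum 1 (Site A): n = 4022; a·d/n = 1558·317/4022 = 122.7961; b·c/n = 2079·68/4022 = 35.1497
Stratum 2 (Site B): n = 5627; a·d/n = 1374·1902/5627 = 464.4301; b·c/n = 484·1867/5627 = 160.5879
OR_MH = (122.7961 + 464.4301) / (35.1497 + 160.5879) = 587.2262 / 195.7376 = 3.00007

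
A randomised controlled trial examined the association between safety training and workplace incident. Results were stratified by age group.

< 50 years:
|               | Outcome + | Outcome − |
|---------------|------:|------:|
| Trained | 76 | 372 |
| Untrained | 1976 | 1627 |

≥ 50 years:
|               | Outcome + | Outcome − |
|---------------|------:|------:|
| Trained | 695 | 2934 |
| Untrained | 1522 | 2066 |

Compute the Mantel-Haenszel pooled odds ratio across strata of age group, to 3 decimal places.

OR_MH = Σ(aᵢdᵢ/nᵢ) / Σ(bᵢcᵢ/nᵢ), where nᵢ is the stratum total.
Stratum 1 (< 50 years): n = 4051; a·d/n = 76·1627/4051 = 30.5238; b·c/n = 372·1976/4051 = 181.4545
Stratum 2 (≥ 50 years): n = 7217; a·d/n = 695·2066/7217 = 198.9566; b·c/n = 2934·1522/7217 = 618.7541
OR_MH = (30.5238 + 198.9566) / (181.4545 + 618.7541) = 229.4805 / 800.2085 = 0.28678

0.287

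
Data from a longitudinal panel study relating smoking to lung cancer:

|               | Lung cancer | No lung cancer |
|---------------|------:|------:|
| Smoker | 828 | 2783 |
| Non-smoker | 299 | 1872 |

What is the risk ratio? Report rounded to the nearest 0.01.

1.66

Cells: a = 828, b = 2783, c = 299, d = 1872.
Risk in exposed = 828/3611 = 0.22930; risk in unexposed = 299/2171 = 0.13772.
RR = 0.22930 / 0.13772 = 1.66491
The risk among the exposed is 1.66 times that among the unexposed.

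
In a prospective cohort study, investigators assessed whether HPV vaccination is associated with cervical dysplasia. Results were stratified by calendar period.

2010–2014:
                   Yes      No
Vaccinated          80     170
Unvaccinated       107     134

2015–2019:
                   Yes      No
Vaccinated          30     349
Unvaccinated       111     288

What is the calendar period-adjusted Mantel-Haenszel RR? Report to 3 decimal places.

RR_MH = Σ(aᵢ·n₀ᵢ/nᵢ) / Σ(cᵢ·n₁ᵢ/nᵢ), with n₁ᵢ = aᵢ+bᵢ (exposed), n₀ᵢ = cᵢ+dᵢ (unexposed), nᵢ = n₁ᵢ+n₀ᵢ.
Stratum 1 (2010–2014): n₁ = 250, n₀ = 241, n = 491; a·n₀/n = 80·241/491 = 39.2668; c·n₁/n = 107·250/491 = 54.4807
Stratum 2 (2015–2019): n₁ = 379, n₀ = 399, n = 778; a·n₀/n = 30·399/778 = 15.3856; c·n₁/n = 111·379/778 = 54.0733
RR_MH = (39.2668 + 15.3856) / (54.4807 + 54.0733) = 54.6524 / 108.5539 = 0.50346

0.503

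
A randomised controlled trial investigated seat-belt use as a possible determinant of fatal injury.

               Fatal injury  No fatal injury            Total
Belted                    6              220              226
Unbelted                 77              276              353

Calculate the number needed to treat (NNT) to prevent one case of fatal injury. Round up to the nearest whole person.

Risk in treated group = 6/226 = 0.02655; risk in control = 77/353 = 0.21813.
Absolute risk reduction = 0.21813 − 0.02655 = 0.19158
NNT = 1 / ARR = 1 / 0.19158 = 5.220 → round up → 6

6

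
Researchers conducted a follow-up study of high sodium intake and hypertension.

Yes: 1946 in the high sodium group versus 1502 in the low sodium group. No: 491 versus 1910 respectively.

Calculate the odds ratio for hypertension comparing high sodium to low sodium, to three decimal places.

5.040

From the description: a = 1946, b = 491, c = 1502, d = 1910.
OR = (a·d)/(b·c) = (1946 × 1910) / (491 × 1502) = 3716860 / 737482 = 5.03993
The odds of hypertension are about 5.04 times as high in the high sodium group.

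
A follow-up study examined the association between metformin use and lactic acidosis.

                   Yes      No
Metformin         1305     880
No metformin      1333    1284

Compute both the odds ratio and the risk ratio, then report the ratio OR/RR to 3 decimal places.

Cells: a = 1305, b = 880, c = 1333, d = 1284.
OR = (1305·1284)/(880·1333) = 1675620/1173040 = 1.42844
Risk in exposed = 1305/2185 = 0.59725; risk in unexposed = 1333/2617 = 0.50936; RR = 1.17255
OR/RR = 1.42844 / 1.17255 = 1.21823
The outcome is not rare, so the OR lies further from 1 than the RR.

1.218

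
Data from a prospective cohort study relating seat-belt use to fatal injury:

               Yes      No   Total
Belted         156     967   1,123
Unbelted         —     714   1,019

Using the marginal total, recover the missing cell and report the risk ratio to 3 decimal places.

The missing cell is in the unexposed row: 1019 − 714 = 305.
So a = 156, b = 967, c = 305, d = 714.
RR = [a/(a+b)] / [c/(c+d)] = (156/1123) / (305/1019) = 0.13891/0.29931 = 0.46411

0.464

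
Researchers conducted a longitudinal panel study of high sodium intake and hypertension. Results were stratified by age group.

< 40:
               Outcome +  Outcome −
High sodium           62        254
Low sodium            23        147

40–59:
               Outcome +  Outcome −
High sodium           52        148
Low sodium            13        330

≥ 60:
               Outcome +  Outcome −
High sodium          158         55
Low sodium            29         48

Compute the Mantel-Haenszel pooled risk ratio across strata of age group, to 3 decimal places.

2.351

RR_MH = Σ(aᵢ·n₀ᵢ/nᵢ) / Σ(cᵢ·n₁ᵢ/nᵢ), with n₁ᵢ = aᵢ+bᵢ (exposed), n₀ᵢ = cᵢ+dᵢ (unexposed), nᵢ = n₁ᵢ+n₀ᵢ.
Stratum 1 (< 40): n₁ = 316, n₀ = 170, n = 486; a·n₀/n = 62·170/486 = 21.6872; c·n₁/n = 23·316/486 = 14.9547
Stratum 2 (40–59): n₁ = 200, n₀ = 343, n = 543; a·n₀/n = 52·343/543 = 32.8471; c·n₁/n = 13·200/543 = 4.7882
Stratum 3 (≥ 60): n₁ = 213, n₀ = 77, n = 290; a·n₀/n = 158·77/290 = 41.9517; c·n₁/n = 29·213/290 = 21.3000
RR_MH = (21.6872 + 32.8471 + 41.9517) / (14.9547 + 4.7882 + 21.3000) = 96.4861 / 41.0429 = 2.35086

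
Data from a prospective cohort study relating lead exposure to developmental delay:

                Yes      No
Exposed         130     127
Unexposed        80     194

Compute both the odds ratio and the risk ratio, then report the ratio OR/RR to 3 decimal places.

Cells: a = 130, b = 127, c = 80, d = 194.
OR = (130·194)/(127·80) = 25220/10160 = 2.48228
Risk in exposed = 130/257 = 0.50584; risk in unexposed = 80/274 = 0.29197; RR = 1.73249
OR/RR = 2.48228 / 1.73249 = 1.43278
The outcome is not rare, so the OR lies further from 1 than the RR.

1.433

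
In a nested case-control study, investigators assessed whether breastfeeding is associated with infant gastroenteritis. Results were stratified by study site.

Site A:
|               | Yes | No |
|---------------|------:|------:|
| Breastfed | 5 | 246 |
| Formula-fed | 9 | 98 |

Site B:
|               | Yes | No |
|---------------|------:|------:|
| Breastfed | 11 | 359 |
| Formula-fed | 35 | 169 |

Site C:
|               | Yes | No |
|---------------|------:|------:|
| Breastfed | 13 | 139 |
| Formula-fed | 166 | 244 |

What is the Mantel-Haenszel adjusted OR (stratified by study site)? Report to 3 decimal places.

0.148

OR_MH = Σ(aᵢdᵢ/nᵢ) / Σ(bᵢcᵢ/nᵢ), where nᵢ is the stratum total.
Stratum 1 (Site A): n = 358; a·d/n = 5·98/358 = 1.3687; b·c/n = 246·9/358 = 6.1844
Stratum 2 (Site B): n = 574; a·d/n = 11·169/574 = 3.2387; b·c/n = 359·35/574 = 21.8902
Stratum 3 (Site C): n = 562; a·d/n = 13·244/562 = 5.6441; b·c/n = 139·166/562 = 41.0569
OR_MH = (1.3687 + 3.2387 + 5.6441) / (6.1844 + 21.8902 + 41.0569) = 10.2515 / 69.1315 = 0.14829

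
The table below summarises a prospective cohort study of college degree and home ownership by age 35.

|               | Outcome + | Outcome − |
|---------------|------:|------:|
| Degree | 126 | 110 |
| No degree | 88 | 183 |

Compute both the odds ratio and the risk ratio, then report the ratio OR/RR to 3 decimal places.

1.449

Cells: a = 126, b = 110, c = 88, d = 183.
OR = (126·183)/(110·88) = 23058/9680 = 2.38202
Risk in exposed = 126/236 = 0.53390; risk in unexposed = 88/271 = 0.32472; RR = 1.64416
OR/RR = 2.38202 / 1.64416 = 1.44878
The outcome is not rare, so the OR lies further from 1 than the RR.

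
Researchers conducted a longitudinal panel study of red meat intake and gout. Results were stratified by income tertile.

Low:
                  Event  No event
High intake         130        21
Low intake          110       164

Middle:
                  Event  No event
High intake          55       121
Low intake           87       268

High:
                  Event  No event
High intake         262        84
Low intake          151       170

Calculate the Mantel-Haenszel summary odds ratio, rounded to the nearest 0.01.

3.27

OR_MH = Σ(aᵢdᵢ/nᵢ) / Σ(bᵢcᵢ/nᵢ), where nᵢ is the stratum total.
Stratum 1 (Low): n = 425; a·d/n = 130·164/425 = 50.1647; b·c/n = 21·110/425 = 5.4353
Stratum 2 (Middle): n = 531; a·d/n = 55·268/531 = 27.7589; b·c/n = 121·87/531 = 19.8249
Stratum 3 (High): n = 667; a·d/n = 262·170/667 = 66.7766; b·c/n = 84·151/667 = 19.0165
OR_MH = (50.1647 + 27.7589 + 66.7766) / (5.4353 + 19.8249 + 19.0165) = 144.7003 / 44.2766 = 3.26809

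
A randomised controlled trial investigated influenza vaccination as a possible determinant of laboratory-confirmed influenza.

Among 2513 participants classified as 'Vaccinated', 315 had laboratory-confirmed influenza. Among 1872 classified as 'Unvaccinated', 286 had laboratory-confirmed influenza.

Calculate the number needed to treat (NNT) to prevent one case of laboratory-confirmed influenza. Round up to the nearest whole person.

Risk in treated group = 315/2513 = 0.12535; risk in control = 286/1872 = 0.15278.
Absolute risk reduction = 0.15278 − 0.12535 = 0.02743
NNT = 1 / ARR = 1 / 0.02743 = 36.457 → round up → 37

37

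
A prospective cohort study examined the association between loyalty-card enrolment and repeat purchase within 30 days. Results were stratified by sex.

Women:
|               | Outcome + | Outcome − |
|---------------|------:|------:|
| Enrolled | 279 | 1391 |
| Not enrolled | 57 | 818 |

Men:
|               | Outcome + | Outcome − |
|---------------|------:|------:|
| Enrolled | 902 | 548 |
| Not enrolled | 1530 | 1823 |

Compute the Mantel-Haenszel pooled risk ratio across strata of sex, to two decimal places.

1.45

RR_MH = Σ(aᵢ·n₀ᵢ/nᵢ) / Σ(cᵢ·n₁ᵢ/nᵢ), with n₁ᵢ = aᵢ+bᵢ (exposed), n₀ᵢ = cᵢ+dᵢ (unexposed), nᵢ = n₁ᵢ+n₀ᵢ.
Stratum 1 (Women): n₁ = 1670, n₀ = 875, n = 2545; a·n₀/n = 279·875/2545 = 95.9234; c·n₁/n = 57·1670/2545 = 37.4028
Stratum 2 (Men): n₁ = 1450, n₀ = 3353, n = 4803; a·n₀/n = 902·3353/4803 = 629.6910; c·n₁/n = 1530·1450/4803 = 461.8988
RR_MH = (95.9234 + 629.6910) / (37.4028 + 461.8988) = 725.6144 / 499.3016 = 1.45326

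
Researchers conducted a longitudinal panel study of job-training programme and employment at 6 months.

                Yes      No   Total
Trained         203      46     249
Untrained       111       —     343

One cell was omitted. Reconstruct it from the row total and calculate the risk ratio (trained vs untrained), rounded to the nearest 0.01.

2.52

The missing cell is in the unexposed row: 343 − 111 = 232.
So a = 203, b = 46, c = 111, d = 232.
RR = [a/(a+b)] / [c/(c+d)] = (203/249) / (111/343) = 0.81526/0.32362 = 2.51923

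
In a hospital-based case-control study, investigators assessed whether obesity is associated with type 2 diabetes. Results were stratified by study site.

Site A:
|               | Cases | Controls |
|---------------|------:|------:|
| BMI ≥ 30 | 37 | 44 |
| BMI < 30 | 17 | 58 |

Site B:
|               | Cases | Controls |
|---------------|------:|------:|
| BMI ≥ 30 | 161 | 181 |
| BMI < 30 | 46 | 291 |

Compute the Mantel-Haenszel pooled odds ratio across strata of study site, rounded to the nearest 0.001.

OR_MH = Σ(aᵢdᵢ/nᵢ) / Σ(bᵢcᵢ/nᵢ), where nᵢ is the stratum total.
Stratum 1 (Site A): n = 156; a·d/n = 37·58/156 = 13.7564; b·c/n = 44·17/156 = 4.7949
Stratum 2 (Site B): n = 679; a·d/n = 161·291/679 = 69.0000; b·c/n = 181·46/679 = 12.2622
OR_MH = (13.7564 + 69.0000) / (4.7949 + 12.2622) = 82.7564 / 17.0570 = 4.85175

4.852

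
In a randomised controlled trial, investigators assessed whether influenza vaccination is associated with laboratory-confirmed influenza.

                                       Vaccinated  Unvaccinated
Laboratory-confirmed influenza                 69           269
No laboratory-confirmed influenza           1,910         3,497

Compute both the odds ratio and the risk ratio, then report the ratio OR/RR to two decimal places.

Reading the table with exposure as columns: a = 69 (Vaccinated, case), b = 1910 (Vaccinated, non-case), c = 269 (Unvaccinated, case), d = 3497.
OR = (69·3497)/(1910·269) = 241293/513790 = 0.46963
Risk in exposed = 69/1979 = 0.03487; risk in unexposed = 269/3766 = 0.07143; RR = 0.48813
OR/RR = 0.46963 / 0.48813 = 0.96212
The outcome is rare in both groups, so OR ≈ RR (ratio near 1).

0.96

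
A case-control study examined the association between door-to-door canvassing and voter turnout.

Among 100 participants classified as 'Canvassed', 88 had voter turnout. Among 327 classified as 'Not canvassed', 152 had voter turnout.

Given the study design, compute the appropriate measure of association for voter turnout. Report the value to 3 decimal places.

8.443

From the description: a = 88, b = 12, c = 152, d = 175.
This is a case-control study: participants were sampled on outcome status, so risks in the source population cannot be estimated directly — relative risk is not valid here. The odds ratio is the appropriate measure.
OR = (a·d)/(b·c) = (88 × 175) / (12 × 152) = 15400 / 1824 = 8.44298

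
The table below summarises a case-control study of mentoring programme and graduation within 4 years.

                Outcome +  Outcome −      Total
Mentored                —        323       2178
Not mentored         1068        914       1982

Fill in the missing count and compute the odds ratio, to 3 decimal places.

4.915

The missing cell is in the exposed row: 2178 − 323 = 1855.
So a = 1855, b = 323, c = 1068, d = 914.
OR = (a·d)/(b·c) = (1855 × 914) / (323 × 1068) = 1695470 / 344964 = 4.91492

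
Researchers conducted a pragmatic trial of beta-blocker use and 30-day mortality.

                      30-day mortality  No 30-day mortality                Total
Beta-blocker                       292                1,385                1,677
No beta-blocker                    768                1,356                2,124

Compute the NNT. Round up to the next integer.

6

Risk in treated group = 292/1677 = 0.17412; risk in control = 768/2124 = 0.36158.
Absolute risk reduction = 0.36158 − 0.17412 = 0.18746
NNT = 1 / ARR = 1 / 0.18746 = 5.334 → round up → 6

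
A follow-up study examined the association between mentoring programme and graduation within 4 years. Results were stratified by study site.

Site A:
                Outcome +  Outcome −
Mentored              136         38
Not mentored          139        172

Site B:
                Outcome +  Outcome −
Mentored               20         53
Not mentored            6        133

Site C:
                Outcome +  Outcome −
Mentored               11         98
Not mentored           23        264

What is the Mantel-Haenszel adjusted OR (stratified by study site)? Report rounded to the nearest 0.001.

3.767

OR_MH = Σ(aᵢdᵢ/nᵢ) / Σ(bᵢcᵢ/nᵢ), where nᵢ is the stratum total.
Stratum 1 (Site A): n = 485; a·d/n = 136·172/485 = 48.2309; b·c/n = 38·139/485 = 10.8907
Stratum 2 (Site B): n = 212; a·d/n = 20·133/212 = 12.5472; b·c/n = 53·6/212 = 1.5000
Stratum 3 (Site C): n = 396; a·d/n = 11·264/396 = 7.3333; b·c/n = 98·23/396 = 5.6919
OR_MH = (48.2309 + 12.5472 + 7.3333) / (10.8907 + 1.5000 + 5.6919) = 68.1114 / 18.0826 = 3.76667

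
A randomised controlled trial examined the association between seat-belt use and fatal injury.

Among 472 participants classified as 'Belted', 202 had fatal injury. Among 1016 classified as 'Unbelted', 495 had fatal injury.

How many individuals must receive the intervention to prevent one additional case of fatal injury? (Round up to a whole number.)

17

Risk in treated group = 202/472 = 0.42797; risk in control = 495/1016 = 0.48720.
Absolute risk reduction = 0.48720 − 0.42797 = 0.05924
NNT = 1 / ARR = 1 / 0.05924 = 16.881 → round up → 17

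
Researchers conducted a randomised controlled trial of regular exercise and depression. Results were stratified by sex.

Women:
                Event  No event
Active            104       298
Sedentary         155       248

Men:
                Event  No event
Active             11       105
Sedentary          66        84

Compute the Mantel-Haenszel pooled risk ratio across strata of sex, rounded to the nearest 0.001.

0.549

RR_MH = Σ(aᵢ·n₀ᵢ/nᵢ) / Σ(cᵢ·n₁ᵢ/nᵢ), with n₁ᵢ = aᵢ+bᵢ (exposed), n₀ᵢ = cᵢ+dᵢ (unexposed), nᵢ = n₁ᵢ+n₀ᵢ.
Stratum 1 (Women): n₁ = 402, n₀ = 403, n = 805; a·n₀/n = 104·403/805 = 52.0646; c·n₁/n = 155·402/805 = 77.4037
Stratum 2 (Men): n₁ = 116, n₀ = 150, n = 266; a·n₀/n = 11·150/266 = 6.2030; c·n₁/n = 66·116/266 = 28.7820
RR_MH = (52.0646 + 6.2030) / (77.4037 + 28.7820) = 58.2676 / 106.1857 = 0.54873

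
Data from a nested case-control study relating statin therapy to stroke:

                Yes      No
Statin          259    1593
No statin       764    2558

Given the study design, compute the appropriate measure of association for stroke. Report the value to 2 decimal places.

Cells: a = 259, b = 1593, c = 764, d = 2558.
This is a nested case-control study: participants were sampled on outcome status, so risks in the source population cannot be estimated directly — relative risk is not valid here. The odds ratio is the appropriate measure.
OR = (a·d)/(b·c) = (259 × 2558) / (1593 × 764) = 662522 / 1217052 = 0.54437

0.54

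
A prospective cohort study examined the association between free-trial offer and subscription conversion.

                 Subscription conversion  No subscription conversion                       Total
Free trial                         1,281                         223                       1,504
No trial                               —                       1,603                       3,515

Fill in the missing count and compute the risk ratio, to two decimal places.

The missing cell is in the unexposed row: 3515 − 1603 = 1912.
So a = 1281, b = 223, c = 1912, d = 1603.
RR = [a/(a+b)] / [c/(c+d)] = (1281/1504) / (1912/3515) = 0.85173/0.54395 = 1.56581

1.57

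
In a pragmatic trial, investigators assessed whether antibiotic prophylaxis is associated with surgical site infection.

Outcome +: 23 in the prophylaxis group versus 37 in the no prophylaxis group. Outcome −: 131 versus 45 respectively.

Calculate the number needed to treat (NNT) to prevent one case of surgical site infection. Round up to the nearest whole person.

Risk in treated group = 23/154 = 0.14935; risk in control = 37/82 = 0.45122.
Absolute risk reduction = 0.45122 − 0.14935 = 0.30187
NNT = 1 / ARR = 1 / 0.30187 = 3.313 → round up → 4

4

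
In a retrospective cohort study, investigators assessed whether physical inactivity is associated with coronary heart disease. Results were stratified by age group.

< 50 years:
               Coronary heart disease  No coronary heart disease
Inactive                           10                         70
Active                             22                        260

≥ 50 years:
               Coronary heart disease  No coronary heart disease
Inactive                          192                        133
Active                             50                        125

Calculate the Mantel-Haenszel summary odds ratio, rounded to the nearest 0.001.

3.144

OR_MH = Σ(aᵢdᵢ/nᵢ) / Σ(bᵢcᵢ/nᵢ), where nᵢ is the stratum total.
Stratum 1 (< 50 years): n = 362; a·d/n = 10·260/362 = 7.1823; b·c/n = 70·22/362 = 4.2541
Stratum 2 (≥ 50 years): n = 500; a·d/n = 192·125/500 = 48.0000; b·c/n = 133·50/500 = 13.3000
OR_MH = (7.1823 + 48.0000) / (4.2541 + 13.3000) = 55.1823 / 17.5541 = 3.14355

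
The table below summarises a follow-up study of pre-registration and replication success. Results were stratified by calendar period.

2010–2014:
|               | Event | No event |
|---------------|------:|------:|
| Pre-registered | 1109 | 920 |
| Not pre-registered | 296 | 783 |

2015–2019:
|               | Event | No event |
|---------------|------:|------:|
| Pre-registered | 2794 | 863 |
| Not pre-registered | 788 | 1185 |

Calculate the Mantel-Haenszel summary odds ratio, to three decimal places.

4.162

OR_MH = Σ(aᵢdᵢ/nᵢ) / Σ(bᵢcᵢ/nᵢ), where nᵢ is the stratum total.
Stratum 1 (2010–2014): n = 3108; a·d/n = 1109·783/3108 = 279.3909; b·c/n = 920·296/3108 = 87.6190
Stratum 2 (2015–2019): n = 5630; a·d/n = 2794·1185/5630 = 588.0799; b·c/n = 863·788/5630 = 120.7893
OR_MH = (279.3909 + 588.0799) / (87.6190 + 120.7893) = 867.4709 / 208.4084 = 4.16236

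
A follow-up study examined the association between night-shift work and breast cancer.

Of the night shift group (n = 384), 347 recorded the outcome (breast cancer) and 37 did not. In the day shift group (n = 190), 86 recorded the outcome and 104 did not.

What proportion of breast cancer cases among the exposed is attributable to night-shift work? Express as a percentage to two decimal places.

From the description: a = 347, b = 37, c = 86, d = 104.
Risk in exposed = 347/384 = 0.90365; risk in unexposed = 86/190 = 0.45263.
RR = 0.90365/0.45263 = 1.99643
AR% = (RR − 1)/RR × 100 = (1.99643 − 1)/1.99643 × 100 = 49.9105%

49.91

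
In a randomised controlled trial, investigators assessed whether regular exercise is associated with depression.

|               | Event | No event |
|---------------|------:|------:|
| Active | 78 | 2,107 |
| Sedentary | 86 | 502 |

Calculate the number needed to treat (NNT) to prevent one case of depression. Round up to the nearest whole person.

10

Risk in treated group = 78/2185 = 0.03570; risk in control = 86/588 = 0.14626.
Absolute risk reduction = 0.14626 − 0.03570 = 0.11056
NNT = 1 / ARR = 1 / 0.11056 = 9.045 → round up → 10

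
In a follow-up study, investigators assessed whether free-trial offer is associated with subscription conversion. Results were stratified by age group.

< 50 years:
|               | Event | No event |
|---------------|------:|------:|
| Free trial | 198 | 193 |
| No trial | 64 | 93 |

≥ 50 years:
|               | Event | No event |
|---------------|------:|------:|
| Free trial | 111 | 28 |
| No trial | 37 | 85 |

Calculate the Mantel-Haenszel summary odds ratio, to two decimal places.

2.63

OR_MH = Σ(aᵢdᵢ/nᵢ) / Σ(bᵢcᵢ/nᵢ), where nᵢ is the stratum total.
Stratum 1 (< 50 years): n = 548; a·d/n = 198·93/548 = 33.6022; b·c/n = 193·64/548 = 22.5401
Stratum 2 (≥ 50 years): n = 261; a·d/n = 111·85/261 = 36.1494; b·c/n = 28·37/261 = 3.9693
OR_MH = (33.6022 + 36.1494) / (22.5401 + 3.9693) = 69.7516 / 26.5095 = 2.63119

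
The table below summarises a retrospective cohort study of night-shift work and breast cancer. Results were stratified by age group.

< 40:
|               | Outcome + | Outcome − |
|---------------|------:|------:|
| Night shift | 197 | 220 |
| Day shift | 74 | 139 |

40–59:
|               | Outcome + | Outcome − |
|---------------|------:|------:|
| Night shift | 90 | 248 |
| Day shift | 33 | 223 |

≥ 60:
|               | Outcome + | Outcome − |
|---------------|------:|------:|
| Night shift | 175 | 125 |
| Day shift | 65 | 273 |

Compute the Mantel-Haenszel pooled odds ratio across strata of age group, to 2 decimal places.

2.91

OR_MH = Σ(aᵢdᵢ/nᵢ) / Σ(bᵢcᵢ/nᵢ), where nᵢ is the stratum total.
Stratum 1 (< 40): n = 630; a·d/n = 197·139/630 = 43.4651; b·c/n = 220·74/630 = 25.8413
Stratum 2 (40–59): n = 594; a·d/n = 90·223/594 = 33.7879; b·c/n = 248·33/594 = 13.7778
Stratum 3 (≥ 60): n = 638; a·d/n = 175·273/638 = 74.8824; b·c/n = 125·65/638 = 12.7351
OR_MH = (43.4651 + 33.7879 + 74.8824) / (25.8413 + 13.7778 + 12.7351) = 152.1354 / 52.3542 = 2.90589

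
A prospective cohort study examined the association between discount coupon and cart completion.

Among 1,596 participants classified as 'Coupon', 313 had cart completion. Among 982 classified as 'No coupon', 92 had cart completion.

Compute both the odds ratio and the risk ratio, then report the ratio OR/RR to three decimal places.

From the description: a = 313, b = 1283, c = 92, d = 890.
OR = (313·890)/(1283·92) = 278570/118036 = 2.36004
Risk in exposed = 313/1596 = 0.19612; risk in unexposed = 92/982 = 0.09369; RR = 2.09332
OR/RR = 2.36004 / 2.09332 = 1.12742
The outcome is not rare, so the OR lies further from 1 than the RR.

1.127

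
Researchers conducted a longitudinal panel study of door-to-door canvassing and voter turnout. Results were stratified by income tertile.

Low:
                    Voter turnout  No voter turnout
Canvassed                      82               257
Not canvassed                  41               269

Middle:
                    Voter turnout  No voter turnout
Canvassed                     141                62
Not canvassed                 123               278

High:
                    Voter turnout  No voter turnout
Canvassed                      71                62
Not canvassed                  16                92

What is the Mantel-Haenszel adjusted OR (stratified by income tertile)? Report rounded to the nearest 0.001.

3.820

OR_MH = Σ(aᵢdᵢ/nᵢ) / Σ(bᵢcᵢ/nᵢ), where nᵢ is the stratum total.
Stratum 1 (Low): n = 649; a·d/n = 82·269/649 = 33.9877; b·c/n = 257·41/649 = 16.2357
Stratum 2 (Middle): n = 604; a·d/n = 141·278/604 = 64.8974; b·c/n = 62·123/604 = 12.6258
Stratum 3 (High): n = 241; a·d/n = 71·92/241 = 27.1037; b·c/n = 62·16/241 = 4.1162
OR_MH = (33.9877 + 64.8974 + 27.1037) / (16.2357 + 12.6258 + 4.1162) = 125.9888 / 32.9778 = 3.82042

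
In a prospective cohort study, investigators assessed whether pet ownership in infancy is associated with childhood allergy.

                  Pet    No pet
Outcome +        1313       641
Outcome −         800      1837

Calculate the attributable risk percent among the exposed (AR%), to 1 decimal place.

58.4

Reading the table with exposure as columns: a = 1313 (Pet, case), b = 800 (Pet, non-case), c = 641 (No pet, case), d = 1837.
Risk in exposed = 1313/2113 = 0.62139; risk in unexposed = 641/2478 = 0.25868.
RR = 0.62139/0.25868 = 2.40220
AR% = (RR − 1)/RR × 100 = (2.40220 − 1)/2.40220 × 100 = 58.3714%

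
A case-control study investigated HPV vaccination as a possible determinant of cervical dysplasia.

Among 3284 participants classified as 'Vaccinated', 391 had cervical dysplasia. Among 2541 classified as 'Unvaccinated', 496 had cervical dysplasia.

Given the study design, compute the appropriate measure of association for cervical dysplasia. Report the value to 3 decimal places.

0.557

From the description: a = 391, b = 2893, c = 496, d = 2045.
This is a case-control study: participants were sampled on outcome status, so risks in the source population cannot be estimated directly — relative risk is not valid here. The odds ratio is the appropriate measure.
OR = (a·d)/(b·c) = (391 × 2045) / (2893 × 496) = 799595 / 1434928 = 0.55724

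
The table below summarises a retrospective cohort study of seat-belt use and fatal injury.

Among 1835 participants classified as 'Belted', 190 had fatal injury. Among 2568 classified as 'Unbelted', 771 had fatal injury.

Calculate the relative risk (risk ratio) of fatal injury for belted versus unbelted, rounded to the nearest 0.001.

0.345

From the description: a = 190, b = 1645, c = 771, d = 1797.
Risk in exposed = 190/1835 = 0.10354; risk in unexposed = 771/2568 = 0.30023.
RR = 0.10354 / 0.30023 = 0.34487
The risk is 66% lower among the exposed than among the unexposed.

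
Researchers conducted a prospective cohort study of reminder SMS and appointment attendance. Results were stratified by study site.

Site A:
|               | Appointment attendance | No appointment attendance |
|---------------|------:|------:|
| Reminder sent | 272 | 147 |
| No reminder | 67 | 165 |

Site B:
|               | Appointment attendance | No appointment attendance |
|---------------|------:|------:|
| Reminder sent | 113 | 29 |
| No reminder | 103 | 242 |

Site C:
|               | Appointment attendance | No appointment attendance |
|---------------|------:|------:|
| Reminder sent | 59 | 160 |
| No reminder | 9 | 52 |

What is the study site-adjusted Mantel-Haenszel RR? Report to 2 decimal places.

2.37

RR_MH = Σ(aᵢ·n₀ᵢ/nᵢ) / Σ(cᵢ·n₁ᵢ/nᵢ), with n₁ᵢ = aᵢ+bᵢ (exposed), n₀ᵢ = cᵢ+dᵢ (unexposed), nᵢ = n₁ᵢ+n₀ᵢ.
Stratum 1 (Site A): n₁ = 419, n₀ = 232, n = 651; a·n₀/n = 272·232/651 = 96.9339; c·n₁/n = 67·419/651 = 43.1229
Stratum 2 (Site B): n₁ = 142, n₀ = 345, n = 487; a·n₀/n = 113·345/487 = 80.0513; c·n₁/n = 103·142/487 = 30.0329
Stratum 3 (Site C): n₁ = 219, n₀ = 61, n = 280; a·n₀/n = 59·61/280 = 12.8536; c·n₁/n = 9·219/280 = 7.0393
RR_MH = (96.9339 + 80.0513 + 12.8536) / (43.1229 + 30.0329 + 7.0393) = 189.8389 / 80.1950 = 2.36721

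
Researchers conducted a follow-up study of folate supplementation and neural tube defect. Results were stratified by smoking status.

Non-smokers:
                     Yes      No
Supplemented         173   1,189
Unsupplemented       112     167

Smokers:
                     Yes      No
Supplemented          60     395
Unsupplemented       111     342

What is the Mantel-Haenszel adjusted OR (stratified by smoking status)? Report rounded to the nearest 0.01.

OR_MH = Σ(aᵢdᵢ/nᵢ) / Σ(bᵢcᵢ/nᵢ), where nᵢ is the stratum total.
Stratum 1 (Non-smokers): n = 1641; a·d/n = 173·167/1641 = 17.6057; b·c/n = 1189·112/1641 = 81.1505
Stratum 2 (Smokers): n = 908; a·d/n = 60·342/908 = 22.5991; b·c/n = 395·111/908 = 48.2874
OR_MH = (17.6057 + 22.5991) / (81.1505 + 48.2874) = 40.2048 / 129.4380 = 0.31061

0.31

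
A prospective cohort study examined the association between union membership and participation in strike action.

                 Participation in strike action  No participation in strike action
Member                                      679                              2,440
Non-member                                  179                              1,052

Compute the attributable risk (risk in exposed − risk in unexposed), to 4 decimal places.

0.0723

Cells: a = 679, b = 2440, c = 179, d = 1052.
Risk in exposed = 679/3119 = 0.217698; risk in unexposed = 179/1231 = 0.145410.
Risk difference = 0.217698 − 0.145410 = 0.072288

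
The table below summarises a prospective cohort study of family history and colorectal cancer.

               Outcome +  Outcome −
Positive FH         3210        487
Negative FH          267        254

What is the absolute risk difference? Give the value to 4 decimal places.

Cells: a = 3210, b = 487, c = 267, d = 254.
Risk in exposed = 3210/3697 = 0.868272; risk in unexposed = 267/521 = 0.512476.
Risk difference = 0.868272 − 0.512476 = 0.355796

0.3558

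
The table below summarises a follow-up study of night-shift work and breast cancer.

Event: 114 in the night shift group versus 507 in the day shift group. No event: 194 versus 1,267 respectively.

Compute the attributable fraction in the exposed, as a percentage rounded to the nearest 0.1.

22.8

From the description: a = 114, b = 194, c = 507, d = 1267.
Risk in exposed = 114/308 = 0.37013; risk in unexposed = 507/1774 = 0.28579.
RR = 0.37013/0.28579 = 1.29509
AR% = (RR − 1)/RR × 100 = (1.29509 − 1)/1.29509 × 100 = 22.7853%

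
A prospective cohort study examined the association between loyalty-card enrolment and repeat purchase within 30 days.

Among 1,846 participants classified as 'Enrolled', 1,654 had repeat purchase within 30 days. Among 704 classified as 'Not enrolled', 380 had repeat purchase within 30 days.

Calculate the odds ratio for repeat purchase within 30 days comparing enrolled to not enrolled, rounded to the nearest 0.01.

7.35

From the description: a = 1654, b = 192, c = 380, d = 324.
OR = (a·d)/(b·c) = (1654 × 324) / (192 × 380) = 535896 / 72960 = 7.34507
The odds of repeat purchase within 30 days are about 7.35 times as high in the enrolled group.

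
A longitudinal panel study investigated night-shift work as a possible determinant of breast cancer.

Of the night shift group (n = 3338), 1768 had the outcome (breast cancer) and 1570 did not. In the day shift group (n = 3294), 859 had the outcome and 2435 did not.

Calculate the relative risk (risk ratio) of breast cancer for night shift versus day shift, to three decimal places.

2.031

From the description: a = 1768, b = 1570, c = 859, d = 2435.
Risk in exposed = 1768/3338 = 0.52966; risk in unexposed = 859/3294 = 0.26078.
RR = 0.52966 / 0.26078 = 2.03108
The risk among the exposed is 2.03 times that among the unexposed.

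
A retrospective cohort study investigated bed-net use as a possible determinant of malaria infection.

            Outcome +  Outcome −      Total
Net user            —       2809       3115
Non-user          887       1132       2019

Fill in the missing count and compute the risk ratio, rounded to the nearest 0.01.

The missing cell is in the exposed row: 3115 − 2809 = 306.
So a = 306, b = 2809, c = 887, d = 1132.
RR = [a/(a+b)] / [c/(c+d)] = (306/3115) / (887/2019) = 0.09823/0.43933 = 0.22360

0.22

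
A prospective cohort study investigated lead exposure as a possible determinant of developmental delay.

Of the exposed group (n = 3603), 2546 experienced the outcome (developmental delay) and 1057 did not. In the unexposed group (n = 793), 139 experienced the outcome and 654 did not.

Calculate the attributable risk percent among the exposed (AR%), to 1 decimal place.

From the description: a = 2546, b = 1057, c = 139, d = 654.
Risk in exposed = 2546/3603 = 0.70663; risk in unexposed = 139/793 = 0.17528.
RR = 0.70663/0.17528 = 4.03137
AR% = (RR − 1)/RR × 100 = (4.03137 − 1)/4.03137 × 100 = 75.1945%

75.2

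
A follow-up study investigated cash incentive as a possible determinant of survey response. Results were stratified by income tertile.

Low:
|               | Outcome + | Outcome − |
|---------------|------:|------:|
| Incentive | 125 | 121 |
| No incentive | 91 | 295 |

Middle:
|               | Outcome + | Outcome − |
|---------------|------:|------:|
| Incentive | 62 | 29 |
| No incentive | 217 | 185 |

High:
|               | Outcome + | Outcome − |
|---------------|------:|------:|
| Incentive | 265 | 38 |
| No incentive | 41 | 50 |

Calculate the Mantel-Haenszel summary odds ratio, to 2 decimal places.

3.38

OR_MH = Σ(aᵢdᵢ/nᵢ) / Σ(bᵢcᵢ/nᵢ), where nᵢ is the stratum total.
Stratum 1 (Low): n = 632; a·d/n = 125·295/632 = 58.3465; b·c/n = 121·91/632 = 17.4225
Stratum 2 (Middle): n = 493; a·d/n = 62·185/493 = 23.2657; b·c/n = 29·217/493 = 12.7647
Stratum 3 (High): n = 394; a·d/n = 265·50/394 = 33.6294; b·c/n = 38·41/394 = 3.9543
OR_MH = (58.3465 + 23.2657 + 33.6294) / (17.4225 + 12.7647 + 3.9543) = 115.2417 / 34.1415 = 3.37541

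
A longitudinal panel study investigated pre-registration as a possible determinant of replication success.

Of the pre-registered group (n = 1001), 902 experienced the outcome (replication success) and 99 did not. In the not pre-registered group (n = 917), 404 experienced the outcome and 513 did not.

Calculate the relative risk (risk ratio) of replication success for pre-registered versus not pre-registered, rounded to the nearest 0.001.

From the description: a = 902, b = 99, c = 404, d = 513.
Risk in exposed = 902/1001 = 0.90110; risk in unexposed = 404/917 = 0.44057.
RR = 0.90110 / 0.44057 = 2.04532
The risk among the exposed is 2.05 times that among the unexposed.

2.045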